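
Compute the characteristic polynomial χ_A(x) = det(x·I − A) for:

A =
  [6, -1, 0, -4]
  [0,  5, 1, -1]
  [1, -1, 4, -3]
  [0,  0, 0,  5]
x^4 - 20*x^3 + 150*x^2 - 500*x + 625

Expanding det(x·I − A) (e.g. by cofactor expansion or by noting that A is similar to its Jordan form J, which has the same characteristic polynomial as A) gives
  χ_A(x) = x^4 - 20*x^3 + 150*x^2 - 500*x + 625
which factors as (x - 5)^4. The eigenvalues (with algebraic multiplicities) are λ = 5 with multiplicity 4.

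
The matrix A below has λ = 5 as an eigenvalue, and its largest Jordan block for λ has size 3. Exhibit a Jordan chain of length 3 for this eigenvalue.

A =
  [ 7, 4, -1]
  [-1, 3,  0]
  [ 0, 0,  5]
A Jordan chain for λ = 5 of length 3:
v_1 = (-2, 1, 0)ᵀ
v_2 = (-1, 0, 0)ᵀ
v_3 = (0, 0, 1)ᵀ

Let N = A − (5)·I. We want v_3 with N^3 v_3 = 0 but N^2 v_3 ≠ 0; then v_{j-1} := N · v_j for j = 3, …, 2.

Pick v_3 = (0, 0, 1)ᵀ.
Then v_2 = N · v_3 = (-1, 0, 0)ᵀ.
Then v_1 = N · v_2 = (-2, 1, 0)ᵀ.

Sanity check: (A − (5)·I) v_1 = (0, 0, 0)ᵀ = 0. ✓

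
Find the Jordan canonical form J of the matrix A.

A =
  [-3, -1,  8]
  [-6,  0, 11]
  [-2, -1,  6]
J_3(1)

The characteristic polynomial is
  det(x·I − A) = x^3 - 3*x^2 + 3*x - 1 = (x - 1)^3

Eigenvalues and multiplicities (the geometric multiplicity of λ is n − rank(A − λI), which equals the number of Jordan blocks for λ):
  λ = 1: algebraic multiplicity = 3, geometric multiplicity = 1

Determining the block sizes for each eigenvalue:
  λ = 1: one block (gm = 1), so the single block has size am = 3 → block sizes [3]

Assembling the blocks gives a Jordan form
J =
  [1, 1, 0]
  [0, 1, 1]
  [0, 0, 1]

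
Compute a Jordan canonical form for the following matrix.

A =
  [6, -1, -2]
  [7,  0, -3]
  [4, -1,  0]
J_3(2)

The characteristic polynomial is
  det(x·I − A) = x^3 - 6*x^2 + 12*x - 8 = (x - 2)^3

Eigenvalues and multiplicities (the geometric multiplicity of λ is n − rank(A − λI), which equals the number of Jordan blocks for λ):
  λ = 2: algebraic multiplicity = 3, geometric multiplicity = 1

Determining the block sizes for each eigenvalue:
  λ = 2: one block (gm = 1), so the single block has size am = 3 → block sizes [3]

Assembling the blocks gives a Jordan form
J =
  [2, 1, 0]
  [0, 2, 1]
  [0, 0, 2]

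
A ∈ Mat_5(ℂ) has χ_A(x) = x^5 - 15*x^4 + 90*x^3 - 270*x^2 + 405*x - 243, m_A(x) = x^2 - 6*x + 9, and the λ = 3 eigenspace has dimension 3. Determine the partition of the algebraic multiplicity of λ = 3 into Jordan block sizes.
Block sizes for λ = 3: [2, 2, 1]

Step 1 — from the characteristic polynomial, algebraic multiplicity of λ = 3 is 5. From dim ker(A − (3)·I) = 3, there are exactly 3 Jordan blocks for λ = 3.
Step 2 — from the minimal polynomial, the factor (x − 3)^2 tells us the largest block for λ = 3 has size 2.
Step 3 — with total size 5, 3 blocks, and largest block 2, the block sizes (in nonincreasing order) are [2, 2, 1].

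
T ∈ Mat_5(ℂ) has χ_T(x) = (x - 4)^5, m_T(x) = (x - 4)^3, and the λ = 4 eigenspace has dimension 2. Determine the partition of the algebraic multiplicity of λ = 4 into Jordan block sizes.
Block sizes for λ = 4: [3, 2]

Step 1 — from the characteristic polynomial, algebraic multiplicity of λ = 4 is 5. From dim ker(T − (4)·I) = 2, there are exactly 2 Jordan blocks for λ = 4.
Step 2 — from the minimal polynomial, the factor (x − 4)^3 tells us the largest block for λ = 4 has size 3.
Step 3 — with total size 5, 2 blocks, and largest block 3, the block sizes (in nonincreasing order) are [3, 2].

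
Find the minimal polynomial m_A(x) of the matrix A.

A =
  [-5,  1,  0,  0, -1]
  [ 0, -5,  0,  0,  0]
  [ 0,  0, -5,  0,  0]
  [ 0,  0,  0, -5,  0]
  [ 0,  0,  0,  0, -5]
x^2 + 10*x + 25

The characteristic polynomial is χ_A(x) = (x + 5)^5, so the eigenvalues are known. The minimal polynomial is
  m_A(x) = Π_λ (x − λ)^{k_λ}
where k_λ is the size of the *largest* Jordan block for λ (equivalently, the smallest k with (A − λI)^k v = 0 for every generalised eigenvector v of λ).

  λ = -5: largest Jordan block has size 2, contributing (x + 5)^2

So m_A(x) = (x + 5)^2 = x^2 + 10*x + 25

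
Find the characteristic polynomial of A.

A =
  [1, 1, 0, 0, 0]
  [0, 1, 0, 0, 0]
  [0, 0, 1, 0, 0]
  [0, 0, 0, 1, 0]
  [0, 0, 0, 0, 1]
x^5 - 5*x^4 + 10*x^3 - 10*x^2 + 5*x - 1

Expanding det(x·I − A) (e.g. by cofactor expansion or by noting that A is similar to its Jordan form J, which has the same characteristic polynomial as A) gives
  χ_A(x) = x^5 - 5*x^4 + 10*x^3 - 10*x^2 + 5*x - 1
which factors as (x - 1)^5. The eigenvalues (with algebraic multiplicities) are λ = 1 with multiplicity 5.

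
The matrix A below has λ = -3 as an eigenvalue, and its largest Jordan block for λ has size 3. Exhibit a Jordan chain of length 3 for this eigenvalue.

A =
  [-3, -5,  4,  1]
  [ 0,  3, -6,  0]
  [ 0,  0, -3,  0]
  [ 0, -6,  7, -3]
A Jordan chain for λ = -3 of length 3:
v_1 = (1, 0, 0, 0)ᵀ
v_2 = (-1, 0, 0, 1)ᵀ
v_3 = (0, 1, 1, 0)ᵀ

Let N = A − (-3)·I. We want v_3 with N^3 v_3 = 0 but N^2 v_3 ≠ 0; then v_{j-1} := N · v_j for j = 3, …, 2.

Pick v_3 = (0, 1, 1, 0)ᵀ.
Then v_2 = N · v_3 = (-1, 0, 0, 1)ᵀ.
Then v_1 = N · v_2 = (1, 0, 0, 0)ᵀ.

Sanity check: (A − (-3)·I) v_1 = (0, 0, 0, 0)ᵀ = 0. ✓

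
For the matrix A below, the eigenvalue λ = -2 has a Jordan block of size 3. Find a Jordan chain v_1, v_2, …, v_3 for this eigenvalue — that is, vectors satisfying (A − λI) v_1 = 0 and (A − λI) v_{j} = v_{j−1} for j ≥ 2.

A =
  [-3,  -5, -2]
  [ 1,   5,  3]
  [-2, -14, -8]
A Jordan chain for λ = -2 of length 3:
v_1 = (-2, 2, -4)ᵀ
v_2 = (-5, 7, -14)ᵀ
v_3 = (0, 1, 0)ᵀ

Let N = A − (-2)·I. We want v_3 with N^3 v_3 = 0 but N^2 v_3 ≠ 0; then v_{j-1} := N · v_j for j = 3, …, 2.

Pick v_3 = (0, 1, 0)ᵀ.
Then v_2 = N · v_3 = (-5, 7, -14)ᵀ.
Then v_1 = N · v_2 = (-2, 2, -4)ᵀ.

Sanity check: (A − (-2)·I) v_1 = (0, 0, 0)ᵀ = 0. ✓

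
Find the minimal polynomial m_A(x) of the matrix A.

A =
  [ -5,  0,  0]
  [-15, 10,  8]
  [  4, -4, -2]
x^3 - 3*x^2 - 28*x + 60

The characteristic polynomial is χ_A(x) = (x - 6)*(x - 2)*(x + 5), so the eigenvalues are known. The minimal polynomial is
  m_A(x) = Π_λ (x − λ)^{k_λ}
where k_λ is the size of the *largest* Jordan block for λ (equivalently, the smallest k with (A − λI)^k v = 0 for every generalised eigenvector v of λ).

  λ = -5: largest Jordan block has size 1, contributing (x + 5)
  λ = 2: largest Jordan block has size 1, contributing (x − 2)
  λ = 6: largest Jordan block has size 1, contributing (x − 6)

So m_A(x) = (x - 6)*(x - 2)*(x + 5) = x^3 - 3*x^2 - 28*x + 60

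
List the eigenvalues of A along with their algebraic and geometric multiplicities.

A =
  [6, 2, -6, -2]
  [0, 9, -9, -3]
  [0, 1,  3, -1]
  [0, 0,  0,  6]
λ = 6: alg = 4, geom = 3

Step 1 — factor the characteristic polynomial to read off the algebraic multiplicities:
  χ_A(x) = (x - 6)^4

Step 2 — compute geometric multiplicities via the rank-nullity identity g(λ) = n − rank(A − λI):
  rank(A − (6)·I) = 1, so dim ker(A − (6)·I) = n − 1 = 3

Summary:
  λ = 6: algebraic multiplicity = 4, geometric multiplicity = 3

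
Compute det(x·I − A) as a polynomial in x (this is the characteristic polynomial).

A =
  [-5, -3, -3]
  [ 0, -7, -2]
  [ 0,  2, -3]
x^3 + 15*x^2 + 75*x + 125

Expanding det(x·I − A) (e.g. by cofactor expansion or by noting that A is similar to its Jordan form J, which has the same characteristic polynomial as A) gives
  χ_A(x) = x^3 + 15*x^2 + 75*x + 125
which factors as (x + 5)^3. The eigenvalues (with algebraic multiplicities) are λ = -5 with multiplicity 3.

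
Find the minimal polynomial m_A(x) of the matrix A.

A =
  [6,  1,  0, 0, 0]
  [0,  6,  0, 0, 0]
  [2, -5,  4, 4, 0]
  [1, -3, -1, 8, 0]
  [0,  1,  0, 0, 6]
x^2 - 12*x + 36

The characteristic polynomial is χ_A(x) = (x - 6)^5, so the eigenvalues are known. The minimal polynomial is
  m_A(x) = Π_λ (x − λ)^{k_λ}
where k_λ is the size of the *largest* Jordan block for λ (equivalently, the smallest k with (A − λI)^k v = 0 for every generalised eigenvector v of λ).

  λ = 6: largest Jordan block has size 2, contributing (x − 6)^2

So m_A(x) = (x - 6)^2 = x^2 - 12*x + 36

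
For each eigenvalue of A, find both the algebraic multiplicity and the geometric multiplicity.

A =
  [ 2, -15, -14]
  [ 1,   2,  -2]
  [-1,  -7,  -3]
λ = -5: alg = 1, geom = 1; λ = 3: alg = 2, geom = 1

Step 1 — factor the characteristic polynomial to read off the algebraic multiplicities:
  χ_A(x) = (x - 3)^2*(x + 5)

Step 2 — compute geometric multiplicities via the rank-nullity identity g(λ) = n − rank(A − λI):
  rank(A − (-5)·I) = 2, so dim ker(A − (-5)·I) = n − 2 = 1
  rank(A − (3)·I) = 2, so dim ker(A − (3)·I) = n − 2 = 1

Summary:
  λ = -5: algebraic multiplicity = 1, geometric multiplicity = 1
  λ = 3: algebraic multiplicity = 2, geometric multiplicity = 1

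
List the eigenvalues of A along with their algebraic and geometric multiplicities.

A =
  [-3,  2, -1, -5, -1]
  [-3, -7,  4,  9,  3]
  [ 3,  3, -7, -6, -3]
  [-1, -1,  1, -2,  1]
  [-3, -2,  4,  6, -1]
λ = -4: alg = 5, geom = 2

Step 1 — factor the characteristic polynomial to read off the algebraic multiplicities:
  χ_A(x) = (x + 4)^5

Step 2 — compute geometric multiplicities via the rank-nullity identity g(λ) = n − rank(A − λI):
  rank(A − (-4)·I) = 3, so dim ker(A − (-4)·I) = n − 3 = 2

Summary:
  λ = -4: algebraic multiplicity = 5, geometric multiplicity = 2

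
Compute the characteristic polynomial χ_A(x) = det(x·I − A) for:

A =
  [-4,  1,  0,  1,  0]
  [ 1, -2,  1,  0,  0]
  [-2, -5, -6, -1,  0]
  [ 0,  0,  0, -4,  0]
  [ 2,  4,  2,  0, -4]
x^5 + 20*x^4 + 160*x^3 + 640*x^2 + 1280*x + 1024

Expanding det(x·I − A) (e.g. by cofactor expansion or by noting that A is similar to its Jordan form J, which has the same characteristic polynomial as A) gives
  χ_A(x) = x^5 + 20*x^4 + 160*x^3 + 640*x^2 + 1280*x + 1024
which factors as (x + 4)^5. The eigenvalues (with algebraic multiplicities) are λ = -4 with multiplicity 5.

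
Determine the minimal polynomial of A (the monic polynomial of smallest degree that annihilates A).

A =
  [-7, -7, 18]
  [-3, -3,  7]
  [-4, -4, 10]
x^3

The characteristic polynomial is χ_A(x) = x^3, so the eigenvalues are known. The minimal polynomial is
  m_A(x) = Π_λ (x − λ)^{k_λ}
where k_λ is the size of the *largest* Jordan block for λ (equivalently, the smallest k with (A − λI)^k v = 0 for every generalised eigenvector v of λ).

  λ = 0: largest Jordan block has size 3, contributing (x − 0)^3

So m_A(x) = x^3 = x^3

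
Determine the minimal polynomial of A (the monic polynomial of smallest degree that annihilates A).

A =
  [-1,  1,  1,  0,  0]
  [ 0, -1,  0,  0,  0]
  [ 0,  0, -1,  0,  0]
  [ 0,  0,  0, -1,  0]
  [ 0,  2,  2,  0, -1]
x^2 + 2*x + 1

The characteristic polynomial is χ_A(x) = (x + 1)^5, so the eigenvalues are known. The minimal polynomial is
  m_A(x) = Π_λ (x − λ)^{k_λ}
where k_λ is the size of the *largest* Jordan block for λ (equivalently, the smallest k with (A − λI)^k v = 0 for every generalised eigenvector v of λ).

  λ = -1: largest Jordan block has size 2, contributing (x + 1)^2

So m_A(x) = (x + 1)^2 = x^2 + 2*x + 1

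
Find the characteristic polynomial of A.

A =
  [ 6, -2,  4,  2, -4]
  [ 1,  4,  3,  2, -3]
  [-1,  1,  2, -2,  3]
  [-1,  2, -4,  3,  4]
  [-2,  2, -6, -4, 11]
x^5 - 26*x^4 + 270*x^3 - 1400*x^2 + 3625*x - 3750

Expanding det(x·I − A) (e.g. by cofactor expansion or by noting that A is similar to its Jordan form J, which has the same characteristic polynomial as A) gives
  χ_A(x) = x^5 - 26*x^4 + 270*x^3 - 1400*x^2 + 3625*x - 3750
which factors as (x - 6)*(x - 5)^4. The eigenvalues (with algebraic multiplicities) are λ = 5 with multiplicity 4, λ = 6 with multiplicity 1.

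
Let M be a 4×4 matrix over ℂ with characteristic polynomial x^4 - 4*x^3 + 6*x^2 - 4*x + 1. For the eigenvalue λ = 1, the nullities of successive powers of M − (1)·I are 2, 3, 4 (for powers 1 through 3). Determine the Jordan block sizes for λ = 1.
Block sizes for λ = 1: [3, 1]

From the dimensions of kernels of powers, the number of Jordan blocks of size at least j is d_j − d_{j−1} where d_j = dim ker(N^j) (with d_0 = 0). Computing the differences gives [2, 1, 1].
The number of blocks of size exactly k is (#blocks of size ≥ k) − (#blocks of size ≥ k + 1), so the partition is: 1 block(s) of size 1, 1 block(s) of size 3.
In nonincreasing order the block sizes are [3, 1].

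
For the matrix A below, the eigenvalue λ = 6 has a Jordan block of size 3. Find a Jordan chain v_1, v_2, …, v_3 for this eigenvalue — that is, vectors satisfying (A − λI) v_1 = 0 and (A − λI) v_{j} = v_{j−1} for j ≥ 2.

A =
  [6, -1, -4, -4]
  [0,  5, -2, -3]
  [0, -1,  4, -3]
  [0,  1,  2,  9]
A Jordan chain for λ = 6 of length 3:
v_1 = (1, 0, 0, 0)ᵀ
v_2 = (-1, -1, -1, 1)ᵀ
v_3 = (0, 1, 0, 0)ᵀ

Let N = A − (6)·I. We want v_3 with N^3 v_3 = 0 but N^2 v_3 ≠ 0; then v_{j-1} := N · v_j for j = 3, …, 2.

Pick v_3 = (0, 1, 0, 0)ᵀ.
Then v_2 = N · v_3 = (-1, -1, -1, 1)ᵀ.
Then v_1 = N · v_2 = (1, 0, 0, 0)ᵀ.

Sanity check: (A − (6)·I) v_1 = (0, 0, 0, 0)ᵀ = 0. ✓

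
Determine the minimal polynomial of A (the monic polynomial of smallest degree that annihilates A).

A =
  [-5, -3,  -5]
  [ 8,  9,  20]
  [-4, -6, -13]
x^2 + 6*x + 9

The characteristic polynomial is χ_A(x) = (x + 3)^3, so the eigenvalues are known. The minimal polynomial is
  m_A(x) = Π_λ (x − λ)^{k_λ}
where k_λ is the size of the *largest* Jordan block for λ (equivalently, the smallest k with (A − λI)^k v = 0 for every generalised eigenvector v of λ).

  λ = -3: largest Jordan block has size 2, contributing (x + 3)^2

So m_A(x) = (x + 3)^2 = x^2 + 6*x + 9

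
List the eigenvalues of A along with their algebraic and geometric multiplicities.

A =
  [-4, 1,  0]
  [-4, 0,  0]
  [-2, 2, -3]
λ = -3: alg = 1, geom = 1; λ = -2: alg = 2, geom = 1

Step 1 — factor the characteristic polynomial to read off the algebraic multiplicities:
  χ_A(x) = (x + 2)^2*(x + 3)

Step 2 — compute geometric multiplicities via the rank-nullity identity g(λ) = n − rank(A − λI):
  rank(A − (-3)·I) = 2, so dim ker(A − (-3)·I) = n − 2 = 1
  rank(A − (-2)·I) = 2, so dim ker(A − (-2)·I) = n − 2 = 1

Summary:
  λ = -3: algebraic multiplicity = 1, geometric multiplicity = 1
  λ = -2: algebraic multiplicity = 2, geometric multiplicity = 1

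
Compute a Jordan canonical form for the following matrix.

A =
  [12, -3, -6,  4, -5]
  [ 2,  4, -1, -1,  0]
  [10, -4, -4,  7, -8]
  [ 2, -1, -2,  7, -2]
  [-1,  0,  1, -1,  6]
J_3(5) ⊕ J_2(5)

The characteristic polynomial is
  det(x·I − A) = x^5 - 25*x^4 + 250*x^3 - 1250*x^2 + 3125*x - 3125 = (x - 5)^5

Eigenvalues and multiplicities (the geometric multiplicity of λ is n − rank(A − λI), which equals the number of Jordan blocks for λ):
  λ = 5: algebraic multiplicity = 5, geometric multiplicity = 2

Determining the block sizes for each eigenvalue:
  λ = 5: with am = 5 and gm = 2, the partition is not yet determined (e.g. several partitions of 5 into 2 parts exist). Let N = A − (5)·I. Computing rank(N^1) = 3, rank(N^2) = 1, rank(N^3) = 0; the number of blocks of size ≥ j is rank(N^{j−1}) − rank(N^j), giving [2, 2, 1]. So we have 1 block(s) of size 3, 1 block(s) of size 2 → block sizes [3, 2]

Assembling the blocks gives a Jordan form
J =
  [5, 1, 0, 0, 0]
  [0, 5, 1, 0, 0]
  [0, 0, 5, 0, 0]
  [0, 0, 0, 5, 1]
  [0, 0, 0, 0, 5]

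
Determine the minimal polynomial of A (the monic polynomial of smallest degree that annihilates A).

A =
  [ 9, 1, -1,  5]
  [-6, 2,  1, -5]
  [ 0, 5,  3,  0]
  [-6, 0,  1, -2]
x^3 - 9*x^2 + 27*x - 27

The characteristic polynomial is χ_A(x) = (x - 3)^4, so the eigenvalues are known. The minimal polynomial is
  m_A(x) = Π_λ (x − λ)^{k_λ}
where k_λ is the size of the *largest* Jordan block for λ (equivalently, the smallest k with (A − λI)^k v = 0 for every generalised eigenvector v of λ).

  λ = 3: largest Jordan block has size 3, contributing (x − 3)^3

So m_A(x) = (x - 3)^3 = x^3 - 9*x^2 + 27*x - 27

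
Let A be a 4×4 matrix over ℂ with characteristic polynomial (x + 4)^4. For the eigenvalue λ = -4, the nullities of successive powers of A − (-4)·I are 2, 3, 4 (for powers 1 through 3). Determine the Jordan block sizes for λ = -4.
Block sizes for λ = -4: [3, 1]

From the dimensions of kernels of powers, the number of Jordan blocks of size at least j is d_j − d_{j−1} where d_j = dim ker(N^j) (with d_0 = 0). Computing the differences gives [2, 1, 1].
The number of blocks of size exactly k is (#blocks of size ≥ k) − (#blocks of size ≥ k + 1), so the partition is: 1 block(s) of size 1, 1 block(s) of size 3.
In nonincreasing order the block sizes are [3, 1].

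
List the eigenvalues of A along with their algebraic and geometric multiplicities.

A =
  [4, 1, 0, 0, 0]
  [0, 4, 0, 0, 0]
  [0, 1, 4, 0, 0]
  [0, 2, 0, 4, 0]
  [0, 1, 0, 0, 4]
λ = 4: alg = 5, geom = 4

Step 1 — factor the characteristic polynomial to read off the algebraic multiplicities:
  χ_A(x) = (x - 4)^5

Step 2 — compute geometric multiplicities via the rank-nullity identity g(λ) = n − rank(A − λI):
  rank(A − (4)·I) = 1, so dim ker(A − (4)·I) = n − 1 = 4

Summary:
  λ = 4: algebraic multiplicity = 5, geometric multiplicity = 4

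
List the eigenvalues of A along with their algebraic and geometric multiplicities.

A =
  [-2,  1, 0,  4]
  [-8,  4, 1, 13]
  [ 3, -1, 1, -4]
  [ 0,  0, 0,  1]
λ = 1: alg = 4, geom = 2

Step 1 — factor the characteristic polynomial to read off the algebraic multiplicities:
  χ_A(x) = (x - 1)^4

Step 2 — compute geometric multiplicities via the rank-nullity identity g(λ) = n − rank(A − λI):
  rank(A − (1)·I) = 2, so dim ker(A − (1)·I) = n − 2 = 2

Summary:
  λ = 1: algebraic multiplicity = 4, geometric multiplicity = 2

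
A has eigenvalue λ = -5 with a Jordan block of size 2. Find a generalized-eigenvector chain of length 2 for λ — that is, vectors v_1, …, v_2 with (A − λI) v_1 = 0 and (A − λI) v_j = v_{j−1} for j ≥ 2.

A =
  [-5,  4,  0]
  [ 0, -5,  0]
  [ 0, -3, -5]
A Jordan chain for λ = -5 of length 2:
v_1 = (4, 0, -3)ᵀ
v_2 = (0, 1, 0)ᵀ

Let N = A − (-5)·I. We want v_2 with N^2 v_2 = 0 but N^1 v_2 ≠ 0; then v_{j-1} := N · v_j for j = 2, …, 2.

Pick v_2 = (0, 1, 0)ᵀ.
Then v_1 = N · v_2 = (4, 0, -3)ᵀ.

Sanity check: (A − (-5)·I) v_1 = (0, 0, 0)ᵀ = 0. ✓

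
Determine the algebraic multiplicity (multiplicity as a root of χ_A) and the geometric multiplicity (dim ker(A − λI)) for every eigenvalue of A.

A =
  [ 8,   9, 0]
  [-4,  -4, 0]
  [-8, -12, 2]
λ = 2: alg = 3, geom = 2

Step 1 — factor the characteristic polynomial to read off the algebraic multiplicities:
  χ_A(x) = (x - 2)^3

Step 2 — compute geometric multiplicities via the rank-nullity identity g(λ) = n − rank(A − λI):
  rank(A − (2)·I) = 1, so dim ker(A − (2)·I) = n − 1 = 2

Summary:
  λ = 2: algebraic multiplicity = 3, geometric multiplicity = 2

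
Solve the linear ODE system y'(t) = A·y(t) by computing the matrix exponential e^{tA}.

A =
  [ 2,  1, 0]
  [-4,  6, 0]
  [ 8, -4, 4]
e^{tA} =
  [-2*t*exp(4*t) + exp(4*t), t*exp(4*t), 0]
  [-4*t*exp(4*t), 2*t*exp(4*t) + exp(4*t), 0]
  [8*t*exp(4*t), -4*t*exp(4*t), exp(4*t)]

Strategy: write A = P · J · P⁻¹ where J is a Jordan canonical form, so e^{tA} = P · e^{tJ} · P⁻¹, and e^{tJ} can be computed block-by-block.

A has Jordan form
J =
  [4, 1, 0]
  [0, 4, 0]
  [0, 0, 4]
(up to reordering of blocks).

Per-block formulas:
  For a 2×2 Jordan block J_2(4): exp(t · J_2(4)) = e^(4t)·(I + t·N), where N is the 2×2 nilpotent shift.
  For a 1×1 block at λ = 4: exp(t · [4]) = [e^(4t)].

After assembling e^{tJ} and conjugating by P, we get:

e^{tA} =
  [-2*t*exp(4*t) + exp(4*t), t*exp(4*t), 0]
  [-4*t*exp(4*t), 2*t*exp(4*t) + exp(4*t), 0]
  [8*t*exp(4*t), -4*t*exp(4*t), exp(4*t)]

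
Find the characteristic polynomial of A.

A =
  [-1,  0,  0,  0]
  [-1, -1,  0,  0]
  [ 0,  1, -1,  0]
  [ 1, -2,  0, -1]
x^4 + 4*x^3 + 6*x^2 + 4*x + 1

Expanding det(x·I − A) (e.g. by cofactor expansion or by noting that A is similar to its Jordan form J, which has the same characteristic polynomial as A) gives
  χ_A(x) = x^4 + 4*x^3 + 6*x^2 + 4*x + 1
which factors as (x + 1)^4. The eigenvalues (with algebraic multiplicities) are λ = -1 with multiplicity 4.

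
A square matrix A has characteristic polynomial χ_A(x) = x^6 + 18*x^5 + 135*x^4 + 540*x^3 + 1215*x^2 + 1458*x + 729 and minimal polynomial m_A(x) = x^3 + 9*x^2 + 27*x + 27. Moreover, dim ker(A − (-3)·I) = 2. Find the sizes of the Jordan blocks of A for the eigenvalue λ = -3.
Block sizes for λ = -3: [3, 3]

Step 1 — from the characteristic polynomial, algebraic multiplicity of λ = -3 is 6. From dim ker(A − (-3)·I) = 2, there are exactly 2 Jordan blocks for λ = -3.
Step 2 — from the minimal polynomial, the factor (x + 3)^3 tells us the largest block for λ = -3 has size 3.
Step 3 — with total size 6, 2 blocks, and largest block 3, the block sizes (in nonincreasing order) are [3, 3].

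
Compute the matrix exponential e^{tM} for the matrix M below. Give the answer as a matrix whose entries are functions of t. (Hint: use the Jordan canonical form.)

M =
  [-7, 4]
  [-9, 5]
e^{tM} =
  [-6*t*exp(-t) + exp(-t), 4*t*exp(-t)]
  [-9*t*exp(-t), 6*t*exp(-t) + exp(-t)]

Strategy: write M = P · J · P⁻¹ where J is a Jordan canonical form, so e^{tM} = P · e^{tJ} · P⁻¹, and e^{tJ} can be computed block-by-block.

M has Jordan form
J =
  [-1,  1]
  [ 0, -1]
(up to reordering of blocks).

Per-block formulas:
  For a 2×2 Jordan block J_2(-1): exp(t · J_2(-1)) = e^(-1t)·(I + t·N), where N is the 2×2 nilpotent shift.

After assembling e^{tJ} and conjugating by P, we get:

e^{tM} =
  [-6*t*exp(-t) + exp(-t), 4*t*exp(-t)]
  [-9*t*exp(-t), 6*t*exp(-t) + exp(-t)]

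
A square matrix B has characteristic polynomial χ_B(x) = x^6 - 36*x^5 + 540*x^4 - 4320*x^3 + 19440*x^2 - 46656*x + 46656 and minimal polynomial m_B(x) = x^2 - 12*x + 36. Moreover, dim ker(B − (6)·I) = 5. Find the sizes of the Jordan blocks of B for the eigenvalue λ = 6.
Block sizes for λ = 6: [2, 1, 1, 1, 1]

Step 1 — from the characteristic polynomial, algebraic multiplicity of λ = 6 is 6. From dim ker(B − (6)·I) = 5, there are exactly 5 Jordan blocks for λ = 6.
Step 2 — from the minimal polynomial, the factor (x − 6)^2 tells us the largest block for λ = 6 has size 2.
Step 3 — with total size 6, 5 blocks, and largest block 2, the block sizes (in nonincreasing order) are [2, 1, 1, 1, 1].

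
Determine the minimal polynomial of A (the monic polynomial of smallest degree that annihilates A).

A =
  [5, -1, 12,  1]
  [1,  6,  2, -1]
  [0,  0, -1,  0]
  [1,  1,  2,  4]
x^4 - 14*x^3 + 60*x^2 - 50*x - 125

The characteristic polynomial is χ_A(x) = (x - 5)^3*(x + 1), so the eigenvalues are known. The minimal polynomial is
  m_A(x) = Π_λ (x − λ)^{k_λ}
where k_λ is the size of the *largest* Jordan block for λ (equivalently, the smallest k with (A − λI)^k v = 0 for every generalised eigenvector v of λ).

  λ = -1: largest Jordan block has size 1, contributing (x + 1)
  λ = 5: largest Jordan block has size 3, contributing (x − 5)^3

So m_A(x) = (x - 5)^3*(x + 1) = x^4 - 14*x^3 + 60*x^2 - 50*x - 125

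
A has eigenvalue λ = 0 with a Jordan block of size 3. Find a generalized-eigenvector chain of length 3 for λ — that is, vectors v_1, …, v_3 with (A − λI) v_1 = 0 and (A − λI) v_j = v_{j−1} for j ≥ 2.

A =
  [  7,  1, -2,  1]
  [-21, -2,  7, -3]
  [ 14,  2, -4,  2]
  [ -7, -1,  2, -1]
A Jordan chain for λ = 0 of length 3:
v_1 = (-7, 14, -14, 7)ᵀ
v_2 = (7, -21, 14, -7)ᵀ
v_3 = (1, 0, 0, 0)ᵀ

Let N = A − (0)·I. We want v_3 with N^3 v_3 = 0 but N^2 v_3 ≠ 0; then v_{j-1} := N · v_j for j = 3, …, 2.

Pick v_3 = (1, 0, 0, 0)ᵀ.
Then v_2 = N · v_3 = (7, -21, 14, -7)ᵀ.
Then v_1 = N · v_2 = (-7, 14, -14, 7)ᵀ.

Sanity check: (A − (0)·I) v_1 = (0, 0, 0, 0)ᵀ = 0. ✓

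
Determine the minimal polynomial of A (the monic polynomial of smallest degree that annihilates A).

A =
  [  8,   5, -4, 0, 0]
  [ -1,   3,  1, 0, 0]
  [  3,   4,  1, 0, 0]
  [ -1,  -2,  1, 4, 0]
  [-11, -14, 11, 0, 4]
x^3 - 12*x^2 + 48*x - 64

The characteristic polynomial is χ_A(x) = (x - 4)^5, so the eigenvalues are known. The minimal polynomial is
  m_A(x) = Π_λ (x − λ)^{k_λ}
where k_λ is the size of the *largest* Jordan block for λ (equivalently, the smallest k with (A − λI)^k v = 0 for every generalised eigenvector v of λ).

  λ = 4: largest Jordan block has size 3, contributing (x − 4)^3

So m_A(x) = (x - 4)^3 = x^3 - 12*x^2 + 48*x - 64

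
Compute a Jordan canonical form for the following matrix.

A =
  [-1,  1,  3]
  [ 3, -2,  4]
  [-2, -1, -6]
J_3(-3)

The characteristic polynomial is
  det(x·I − A) = x^3 + 9*x^2 + 27*x + 27 = (x + 3)^3

Eigenvalues and multiplicities (the geometric multiplicity of λ is n − rank(A − λI), which equals the number of Jordan blocks for λ):
  λ = -3: algebraic multiplicity = 3, geometric multiplicity = 1

Determining the block sizes for each eigenvalue:
  λ = -3: one block (gm = 1), so the single block has size am = 3 → block sizes [3]

Assembling the blocks gives a Jordan form
J =
  [-3,  1,  0]
  [ 0, -3,  1]
  [ 0,  0, -3]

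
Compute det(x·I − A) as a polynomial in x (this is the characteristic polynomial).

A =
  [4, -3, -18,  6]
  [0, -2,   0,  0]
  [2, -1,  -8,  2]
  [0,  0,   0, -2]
x^4 + 8*x^3 + 24*x^2 + 32*x + 16

Expanding det(x·I − A) (e.g. by cofactor expansion or by noting that A is similar to its Jordan form J, which has the same characteristic polynomial as A) gives
  χ_A(x) = x^4 + 8*x^3 + 24*x^2 + 32*x + 16
which factors as (x + 2)^4. The eigenvalues (with algebraic multiplicities) are λ = -2 with multiplicity 4.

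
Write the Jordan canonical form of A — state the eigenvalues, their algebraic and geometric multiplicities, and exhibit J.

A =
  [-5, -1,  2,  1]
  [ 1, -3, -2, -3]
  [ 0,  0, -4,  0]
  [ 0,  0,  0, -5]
J_1(-5) ⊕ J_2(-4) ⊕ J_1(-4)

The characteristic polynomial is
  det(x·I − A) = x^4 + 17*x^3 + 108*x^2 + 304*x + 320 = (x + 4)^3*(x + 5)

Eigenvalues and multiplicities (the geometric multiplicity of λ is n − rank(A − λI), which equals the number of Jordan blocks for λ):
  λ = -5: algebraic multiplicity = 1, geometric multiplicity = 1
  λ = -4: algebraic multiplicity = 3, geometric multiplicity = 2

Determining the block sizes for each eigenvalue:
  λ = -5: one block (gm = 1), so the single block has size am = 1 → block sizes [1]
  λ = -4: 2 blocks summing to 3 forces exactly one block of size 2 and the rest size 1 → block sizes [2, 1]

Assembling the blocks gives a Jordan form
J =
  [-5,  0,  0,  0]
  [ 0, -4,  1,  0]
  [ 0,  0, -4,  0]
  [ 0,  0,  0, -4]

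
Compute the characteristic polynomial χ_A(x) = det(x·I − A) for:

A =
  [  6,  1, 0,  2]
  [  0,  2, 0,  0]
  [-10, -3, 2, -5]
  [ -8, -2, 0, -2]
x^4 - 8*x^3 + 24*x^2 - 32*x + 16

Expanding det(x·I − A) (e.g. by cofactor expansion or by noting that A is similar to its Jordan form J, which has the same characteristic polynomial as A) gives
  χ_A(x) = x^4 - 8*x^3 + 24*x^2 - 32*x + 16
which factors as (x - 2)^4. The eigenvalues (with algebraic multiplicities) are λ = 2 with multiplicity 4.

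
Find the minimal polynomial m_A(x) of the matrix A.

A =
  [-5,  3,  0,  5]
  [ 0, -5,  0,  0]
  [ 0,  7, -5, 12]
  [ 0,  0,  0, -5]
x^2 + 10*x + 25

The characteristic polynomial is χ_A(x) = (x + 5)^4, so the eigenvalues are known. The minimal polynomial is
  m_A(x) = Π_λ (x − λ)^{k_λ}
where k_λ is the size of the *largest* Jordan block for λ (equivalently, the smallest k with (A − λI)^k v = 0 for every generalised eigenvector v of λ).

  λ = -5: largest Jordan block has size 2, contributing (x + 5)^2

So m_A(x) = (x + 5)^2 = x^2 + 10*x + 25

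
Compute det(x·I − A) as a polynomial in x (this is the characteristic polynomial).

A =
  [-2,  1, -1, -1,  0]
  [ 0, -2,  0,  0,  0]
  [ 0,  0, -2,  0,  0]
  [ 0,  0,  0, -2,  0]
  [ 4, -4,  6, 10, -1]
x^5 + 9*x^4 + 32*x^3 + 56*x^2 + 48*x + 16

Expanding det(x·I − A) (e.g. by cofactor expansion or by noting that A is similar to its Jordan form J, which has the same characteristic polynomial as A) gives
  χ_A(x) = x^5 + 9*x^4 + 32*x^3 + 56*x^2 + 48*x + 16
which factors as (x + 1)*(x + 2)^4. The eigenvalues (with algebraic multiplicities) are λ = -2 with multiplicity 4, λ = -1 with multiplicity 1.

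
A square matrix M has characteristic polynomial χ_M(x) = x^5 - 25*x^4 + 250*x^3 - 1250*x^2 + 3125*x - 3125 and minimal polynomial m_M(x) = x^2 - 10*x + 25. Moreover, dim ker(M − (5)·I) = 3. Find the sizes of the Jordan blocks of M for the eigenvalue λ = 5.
Block sizes for λ = 5: [2, 2, 1]

Step 1 — from the characteristic polynomial, algebraic multiplicity of λ = 5 is 5. From dim ker(M − (5)·I) = 3, there are exactly 3 Jordan blocks for λ = 5.
Step 2 — from the minimal polynomial, the factor (x − 5)^2 tells us the largest block for λ = 5 has size 2.
Step 3 — with total size 5, 3 blocks, and largest block 2, the block sizes (in nonincreasing order) are [2, 2, 1].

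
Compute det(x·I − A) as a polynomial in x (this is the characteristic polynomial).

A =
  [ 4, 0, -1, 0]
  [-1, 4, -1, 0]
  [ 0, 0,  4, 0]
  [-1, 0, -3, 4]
x^4 - 16*x^3 + 96*x^2 - 256*x + 256

Expanding det(x·I − A) (e.g. by cofactor expansion or by noting that A is similar to its Jordan form J, which has the same characteristic polynomial as A) gives
  χ_A(x) = x^4 - 16*x^3 + 96*x^2 - 256*x + 256
which factors as (x - 4)^4. The eigenvalues (with algebraic multiplicities) are λ = 4 with multiplicity 4.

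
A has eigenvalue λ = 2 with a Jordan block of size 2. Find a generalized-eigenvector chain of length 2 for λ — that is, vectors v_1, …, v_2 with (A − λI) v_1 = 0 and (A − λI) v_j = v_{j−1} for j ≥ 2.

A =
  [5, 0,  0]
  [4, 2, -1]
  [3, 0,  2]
A Jordan chain for λ = 2 of length 2:
v_1 = (0, -1, 0)ᵀ
v_2 = (0, 0, 1)ᵀ

Let N = A − (2)·I. We want v_2 with N^2 v_2 = 0 but N^1 v_2 ≠ 0; then v_{j-1} := N · v_j for j = 2, …, 2.

Pick v_2 = (0, 0, 1)ᵀ.
Then v_1 = N · v_2 = (0, -1, 0)ᵀ.

Sanity check: (A − (2)·I) v_1 = (0, 0, 0)ᵀ = 0. ✓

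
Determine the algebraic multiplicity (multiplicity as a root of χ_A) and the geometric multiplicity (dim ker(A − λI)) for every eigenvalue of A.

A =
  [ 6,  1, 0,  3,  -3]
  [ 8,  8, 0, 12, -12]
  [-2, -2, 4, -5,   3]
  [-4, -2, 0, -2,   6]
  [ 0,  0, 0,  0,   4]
λ = 4: alg = 5, geom = 3

Step 1 — factor the characteristic polynomial to read off the algebraic multiplicities:
  χ_A(x) = (x - 4)^5

Step 2 — compute geometric multiplicities via the rank-nullity identity g(λ) = n − rank(A − λI):
  rank(A − (4)·I) = 2, so dim ker(A − (4)·I) = n − 2 = 3

Summary:
  λ = 4: algebraic multiplicity = 5, geometric multiplicity = 3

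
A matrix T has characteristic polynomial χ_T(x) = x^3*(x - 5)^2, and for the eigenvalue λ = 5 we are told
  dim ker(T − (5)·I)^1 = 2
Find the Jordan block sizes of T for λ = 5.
Block sizes for λ = 5: [1, 1]

From the dimensions of kernels of powers, the number of Jordan blocks of size at least j is d_j − d_{j−1} where d_j = dim ker(N^j) (with d_0 = 0). Computing the differences gives [2].
The number of blocks of size exactly k is (#blocks of size ≥ k) − (#blocks of size ≥ k + 1), so the partition is: 2 block(s) of size 1.
In nonincreasing order the block sizes are [1, 1].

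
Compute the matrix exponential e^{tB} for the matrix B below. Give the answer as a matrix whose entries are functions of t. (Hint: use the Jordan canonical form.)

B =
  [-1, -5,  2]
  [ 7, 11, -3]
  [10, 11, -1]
e^{tB} =
  [t^2*exp(3*t)/2 - 4*t*exp(3*t) + exp(3*t), t^2*exp(3*t) - 5*t*exp(3*t), -t^2*exp(3*t)/2 + 2*t*exp(3*t)]
  [-t^2*exp(3*t) + 7*t*exp(3*t), -2*t^2*exp(3*t) + 8*t*exp(3*t) + exp(3*t), t^2*exp(3*t) - 3*t*exp(3*t)]
  [-3*t^2*exp(3*t)/2 + 10*t*exp(3*t), -3*t^2*exp(3*t) + 11*t*exp(3*t), 3*t^2*exp(3*t)/2 - 4*t*exp(3*t) + exp(3*t)]

Strategy: write B = P · J · P⁻¹ where J is a Jordan canonical form, so e^{tB} = P · e^{tJ} · P⁻¹, and e^{tJ} can be computed block-by-block.

B has Jordan form
J =
  [3, 1, 0]
  [0, 3, 1]
  [0, 0, 3]
(up to reordering of blocks).

Per-block formulas:
  For a 3×3 Jordan block J_3(3): exp(t · J_3(3)) = e^(3t)·(I + t·N + (t^2/2)·N^2), where N is the 3×3 nilpotent shift.

After assembling e^{tJ} and conjugating by P, we get:

e^{tB} =
  [t^2*exp(3*t)/2 - 4*t*exp(3*t) + exp(3*t), t^2*exp(3*t) - 5*t*exp(3*t), -t^2*exp(3*t)/2 + 2*t*exp(3*t)]
  [-t^2*exp(3*t) + 7*t*exp(3*t), -2*t^2*exp(3*t) + 8*t*exp(3*t) + exp(3*t), t^2*exp(3*t) - 3*t*exp(3*t)]
  [-3*t^2*exp(3*t)/2 + 10*t*exp(3*t), -3*t^2*exp(3*t) + 11*t*exp(3*t), 3*t^2*exp(3*t)/2 - 4*t*exp(3*t) + exp(3*t)]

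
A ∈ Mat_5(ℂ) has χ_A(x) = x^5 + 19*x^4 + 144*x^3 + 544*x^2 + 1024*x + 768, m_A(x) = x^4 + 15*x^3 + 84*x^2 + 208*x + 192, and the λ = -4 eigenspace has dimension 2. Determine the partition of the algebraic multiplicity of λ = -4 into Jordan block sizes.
Block sizes for λ = -4: [3, 1]

Step 1 — from the characteristic polynomial, algebraic multiplicity of λ = -4 is 4. From dim ker(A − (-4)·I) = 2, there are exactly 2 Jordan blocks for λ = -4.
Step 2 — from the minimal polynomial, the factor (x + 4)^3 tells us the largest block for λ = -4 has size 3.
Step 3 — with total size 4, 2 blocks, and largest block 3, the block sizes (in nonincreasing order) are [3, 1].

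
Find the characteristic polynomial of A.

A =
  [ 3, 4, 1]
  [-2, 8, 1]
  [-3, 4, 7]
x^3 - 18*x^2 + 108*x - 216

Expanding det(x·I − A) (e.g. by cofactor expansion or by noting that A is similar to its Jordan form J, which has the same characteristic polynomial as A) gives
  χ_A(x) = x^3 - 18*x^2 + 108*x - 216
which factors as (x - 6)^3. The eigenvalues (with algebraic multiplicities) are λ = 6 with multiplicity 3.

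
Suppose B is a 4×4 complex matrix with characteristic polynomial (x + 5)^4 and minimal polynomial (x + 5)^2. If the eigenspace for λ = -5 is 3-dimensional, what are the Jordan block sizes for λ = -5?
Block sizes for λ = -5: [2, 1, 1]

Step 1 — from the characteristic polynomial, algebraic multiplicity of λ = -5 is 4. From dim ker(B − (-5)·I) = 3, there are exactly 3 Jordan blocks for λ = -5.
Step 2 — from the minimal polynomial, the factor (x + 5)^2 tells us the largest block for λ = -5 has size 2.
Step 3 — with total size 4, 3 blocks, and largest block 2, the block sizes (in nonincreasing order) are [2, 1, 1].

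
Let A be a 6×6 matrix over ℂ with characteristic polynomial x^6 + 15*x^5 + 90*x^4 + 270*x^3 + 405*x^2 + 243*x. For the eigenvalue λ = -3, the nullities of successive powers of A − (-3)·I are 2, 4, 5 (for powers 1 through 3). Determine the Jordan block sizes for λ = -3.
Block sizes for λ = -3: [3, 2]

From the dimensions of kernels of powers, the number of Jordan blocks of size at least j is d_j − d_{j−1} where d_j = dim ker(N^j) (with d_0 = 0). Computing the differences gives [2, 2, 1].
The number of blocks of size exactly k is (#blocks of size ≥ k) − (#blocks of size ≥ k + 1), so the partition is: 1 block(s) of size 2, 1 block(s) of size 3.
In nonincreasing order the block sizes are [3, 2].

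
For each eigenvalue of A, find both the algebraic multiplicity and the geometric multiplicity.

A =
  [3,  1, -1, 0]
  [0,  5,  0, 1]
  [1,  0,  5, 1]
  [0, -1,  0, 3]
λ = 4: alg = 4, geom = 2

Step 1 — factor the characteristic polynomial to read off the algebraic multiplicities:
  χ_A(x) = (x - 4)^4

Step 2 — compute geometric multiplicities via the rank-nullity identity g(λ) = n − rank(A − λI):
  rank(A − (4)·I) = 2, so dim ker(A − (4)·I) = n − 2 = 2

Summary:
  λ = 4: algebraic multiplicity = 4, geometric multiplicity = 2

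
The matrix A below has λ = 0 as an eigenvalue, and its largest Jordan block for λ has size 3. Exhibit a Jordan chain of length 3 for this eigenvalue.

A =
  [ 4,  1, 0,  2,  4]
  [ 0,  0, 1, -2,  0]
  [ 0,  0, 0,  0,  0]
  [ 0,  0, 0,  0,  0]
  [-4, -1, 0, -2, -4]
A Jordan chain for λ = 0 of length 3:
v_1 = (1, 0, 0, 0, -1)ᵀ
v_2 = (0, 1, 0, 0, 0)ᵀ
v_3 = (0, 0, 1, 0, 0)ᵀ

Let N = A − (0)·I. We want v_3 with N^3 v_3 = 0 but N^2 v_3 ≠ 0; then v_{j-1} := N · v_j for j = 3, …, 2.

Pick v_3 = (0, 0, 1, 0, 0)ᵀ.
Then v_2 = N · v_3 = (0, 1, 0, 0, 0)ᵀ.
Then v_1 = N · v_2 = (1, 0, 0, 0, -1)ᵀ.

Sanity check: (A − (0)·I) v_1 = (0, 0, 0, 0, 0)ᵀ = 0. ✓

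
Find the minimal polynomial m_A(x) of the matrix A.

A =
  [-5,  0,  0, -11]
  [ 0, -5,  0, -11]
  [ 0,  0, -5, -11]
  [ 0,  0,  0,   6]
x^2 - x - 30

The characteristic polynomial is χ_A(x) = (x - 6)*(x + 5)^3, so the eigenvalues are known. The minimal polynomial is
  m_A(x) = Π_λ (x − λ)^{k_λ}
where k_λ is the size of the *largest* Jordan block for λ (equivalently, the smallest k with (A − λI)^k v = 0 for every generalised eigenvector v of λ).

  λ = -5: largest Jordan block has size 1, contributing (x + 5)
  λ = 6: largest Jordan block has size 1, contributing (x − 6)

So m_A(x) = (x - 6)*(x + 5) = x^2 - x - 30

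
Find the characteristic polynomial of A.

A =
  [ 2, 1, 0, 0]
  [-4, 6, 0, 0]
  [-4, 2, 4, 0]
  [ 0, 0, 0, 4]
x^4 - 16*x^3 + 96*x^2 - 256*x + 256

Expanding det(x·I − A) (e.g. by cofactor expansion or by noting that A is similar to its Jordan form J, which has the same characteristic polynomial as A) gives
  χ_A(x) = x^4 - 16*x^3 + 96*x^2 - 256*x + 256
which factors as (x - 4)^4. The eigenvalues (with algebraic multiplicities) are λ = 4 with multiplicity 4.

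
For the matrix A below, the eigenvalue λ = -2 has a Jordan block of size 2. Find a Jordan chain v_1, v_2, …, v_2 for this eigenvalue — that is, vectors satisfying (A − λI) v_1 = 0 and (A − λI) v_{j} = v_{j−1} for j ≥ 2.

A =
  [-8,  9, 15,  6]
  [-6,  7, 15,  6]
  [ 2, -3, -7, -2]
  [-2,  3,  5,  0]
A Jordan chain for λ = -2 of length 2:
v_1 = (-6, -6, 2, -2)ᵀ
v_2 = (1, 0, 0, 0)ᵀ

Let N = A − (-2)·I. We want v_2 with N^2 v_2 = 0 but N^1 v_2 ≠ 0; then v_{j-1} := N · v_j for j = 2, …, 2.

Pick v_2 = (1, 0, 0, 0)ᵀ.
Then v_1 = N · v_2 = (-6, -6, 2, -2)ᵀ.

Sanity check: (A − (-2)·I) v_1 = (0, 0, 0, 0)ᵀ = 0. ✓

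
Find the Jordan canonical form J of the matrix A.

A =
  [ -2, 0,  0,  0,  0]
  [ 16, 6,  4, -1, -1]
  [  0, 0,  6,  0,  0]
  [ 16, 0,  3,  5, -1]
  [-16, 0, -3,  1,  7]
J_1(-2) ⊕ J_2(6) ⊕ J_2(6)

The characteristic polynomial is
  det(x·I − A) = x^5 - 22*x^4 + 168*x^3 - 432*x^2 - 432*x + 2592 = (x - 6)^4*(x + 2)

Eigenvalues and multiplicities (the geometric multiplicity of λ is n − rank(A − λI), which equals the number of Jordan blocks for λ):
  λ = -2: algebraic multiplicity = 1, geometric multiplicity = 1
  λ = 6: algebraic multiplicity = 4, geometric multiplicity = 2

Determining the block sizes for each eigenvalue:
  λ = -2: one block (gm = 1), so the single block has size am = 1 → block sizes [1]
  λ = 6: with am = 4 and gm = 2, the partition is not yet determined (e.g. several partitions of 4 into 2 parts exist). Let N = A − (6)·I. Computing rank(N^1) = 3, rank(N^2) = 1; the number of blocks of size ≥ j is rank(N^{j−1}) − rank(N^j), giving [2, 2]. So we have 2 block(s) of size 2 → block sizes [2, 2]

Assembling the blocks gives a Jordan form
J =
  [-2, 0, 0, 0, 0]
  [ 0, 6, 1, 0, 0]
  [ 0, 0, 6, 0, 0]
  [ 0, 0, 0, 6, 1]
  [ 0, 0, 0, 0, 6]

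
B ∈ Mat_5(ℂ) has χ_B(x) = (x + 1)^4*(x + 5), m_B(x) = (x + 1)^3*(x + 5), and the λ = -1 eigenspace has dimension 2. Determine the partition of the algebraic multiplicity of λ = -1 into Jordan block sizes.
Block sizes for λ = -1: [3, 1]

Step 1 — from the characteristic polynomial, algebraic multiplicity of λ = -1 is 4. From dim ker(B − (-1)·I) = 2, there are exactly 2 Jordan blocks for λ = -1.
Step 2 — from the minimal polynomial, the factor (x + 1)^3 tells us the largest block for λ = -1 has size 3.
Step 3 — with total size 4, 2 blocks, and largest block 3, the block sizes (in nonincreasing order) are [3, 1].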